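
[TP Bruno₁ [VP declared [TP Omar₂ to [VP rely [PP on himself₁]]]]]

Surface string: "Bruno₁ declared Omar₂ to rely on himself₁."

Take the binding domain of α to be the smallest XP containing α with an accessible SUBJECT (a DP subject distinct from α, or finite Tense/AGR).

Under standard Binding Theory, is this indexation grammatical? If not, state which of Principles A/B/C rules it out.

Principle A

The two coindexed NPs are *Bruno₁* and *himself₁*.
*himself₁* is an anaphor. Principle A requires it to be bound within its binding domain — the embedded TP, whose subject is Omar₂.
Within that domain it is c-commanded by *Omar₂*, which does not share its index.
*Bruno₁* does c-command the anaphor, but from outside its binding domain.
The anaphor is unbound in its domain → Principle A violation.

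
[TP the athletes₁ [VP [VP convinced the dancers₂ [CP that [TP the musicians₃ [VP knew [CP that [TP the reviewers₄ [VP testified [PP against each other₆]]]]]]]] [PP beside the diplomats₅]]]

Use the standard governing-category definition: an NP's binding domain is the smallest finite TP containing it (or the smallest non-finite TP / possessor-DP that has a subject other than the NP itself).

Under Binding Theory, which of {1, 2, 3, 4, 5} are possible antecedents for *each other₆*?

*each other* is an anaphor, so Principle A applies: it must be bound in its binding domain.
Binding domain of *each other₆*: the embedded TP, whose subject is the reviewers₄.
*the athletes₁* c-commands the anaphor but is outside its binding domain → cannot satisfy Principle A.
*the dancers₂* c-commands the anaphor but is outside its binding domain → cannot satisfy Principle A.
*the musicians₃* c-commands the anaphor but is outside its binding domain → cannot satisfy Principle A.
*the reviewers₄* c-commands the anaphor within its binding domain → licit binder.
*the diplomats₅* does not c-command the anaphor → cannot bind it.

{4}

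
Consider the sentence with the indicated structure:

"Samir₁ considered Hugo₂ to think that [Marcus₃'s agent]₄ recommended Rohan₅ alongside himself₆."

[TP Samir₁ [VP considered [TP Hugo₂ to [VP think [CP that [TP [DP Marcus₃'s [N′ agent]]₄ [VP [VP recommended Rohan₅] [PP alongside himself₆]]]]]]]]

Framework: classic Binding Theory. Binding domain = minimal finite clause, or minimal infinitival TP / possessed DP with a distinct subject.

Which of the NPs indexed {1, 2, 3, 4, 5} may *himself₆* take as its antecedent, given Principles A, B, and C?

*himself* is an anaphor, so Principle A applies: it must be bound in its binding domain.
Binding domain of *himself₆*: the embedded TP, whose subject is [Marcus₃'s agent]₄.
*Samir₁* c-commands the anaphor but is outside its binding domain → cannot satisfy Principle A.
*Hugo₂* c-commands the anaphor but is outside its binding domain → cannot satisfy Principle A.
*Marcus₃* does not c-command the anaphor → cannot bind it.
*[Marcus₃'s agent]₄* c-commands the anaphor within its binding domain → licit binder.
*Rohan₅* does not c-command the anaphor → cannot bind it.

{4}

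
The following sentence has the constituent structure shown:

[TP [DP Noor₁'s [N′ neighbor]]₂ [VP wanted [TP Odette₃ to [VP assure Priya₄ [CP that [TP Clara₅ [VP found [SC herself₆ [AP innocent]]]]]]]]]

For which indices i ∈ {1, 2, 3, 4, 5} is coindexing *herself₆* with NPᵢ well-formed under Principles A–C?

{5}

*herself* is an anaphor, so Principle A applies: it must be bound in its binding domain.
Binding domain of *herself₆*: the embedded TP, whose subject is Clara₅.
*Noor₁* does not c-command the anaphor → cannot bind it.
*[Noor₁'s neighbor]₂* c-commands the anaphor but is outside its binding domain → cannot satisfy Principle A.
*Odette₃* c-commands the anaphor but is outside its binding domain → cannot satisfy Principle A.
*Priya₄* c-commands the anaphor but is outside its binding domain → cannot satisfy Principle A.
*Clara₅* c-commands the anaphor within its binding domain → licit binder.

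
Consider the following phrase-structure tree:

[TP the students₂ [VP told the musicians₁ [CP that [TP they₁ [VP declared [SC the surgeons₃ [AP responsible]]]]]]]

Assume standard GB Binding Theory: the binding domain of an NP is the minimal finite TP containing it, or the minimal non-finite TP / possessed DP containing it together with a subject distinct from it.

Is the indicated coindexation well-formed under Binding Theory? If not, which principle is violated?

The two coindexed NPs are *the musicians₁* and *they₁*.
*they₁* is a pronoun; nothing c-commands it within its binding domain (the embedded TP.), so Principle B holds trivially.
*the musicians₁* is an R-expression; *they₁* does not c-command it, and no other NP shares its index, so Principle C is satisfied.
All principles are respected.

grammatical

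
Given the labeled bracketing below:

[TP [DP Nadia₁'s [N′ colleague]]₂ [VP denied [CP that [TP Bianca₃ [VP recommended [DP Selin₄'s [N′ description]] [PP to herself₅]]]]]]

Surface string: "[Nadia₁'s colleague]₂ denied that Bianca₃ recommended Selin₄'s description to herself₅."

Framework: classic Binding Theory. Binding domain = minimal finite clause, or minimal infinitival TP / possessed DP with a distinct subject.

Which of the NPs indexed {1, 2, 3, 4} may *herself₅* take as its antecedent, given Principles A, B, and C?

{3}

*herself* is an anaphor, so Principle A applies: it must be bound in its binding domain.
Binding domain of *herself₅*: the embedded TP, whose subject is Bianca₃.
*Nadia₁* does not c-command the anaphor → cannot bind it.
*[Nadia₁'s colleague]₂* c-commands the anaphor but is outside its binding domain → cannot satisfy Principle A.
*Bianca₃* c-commands the anaphor within its binding domain → licit binder.
*Selin₄* does not c-command the anaphor → cannot bind it.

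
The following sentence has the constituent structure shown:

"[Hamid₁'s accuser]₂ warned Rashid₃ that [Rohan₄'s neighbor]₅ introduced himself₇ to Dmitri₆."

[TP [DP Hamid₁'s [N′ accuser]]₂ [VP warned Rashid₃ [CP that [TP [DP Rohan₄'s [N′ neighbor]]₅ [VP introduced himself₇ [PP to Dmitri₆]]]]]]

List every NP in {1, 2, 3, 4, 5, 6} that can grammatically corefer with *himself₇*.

*himself* is an anaphor, so Principle A applies: it must be bound in its binding domain.
Binding domain of *himself₇*: the embedded TP, whose subject is [Rohan₄'s neighbor]₅.
*Hamid₁* does not c-command the anaphor → cannot bind it.
*[Hamid₁'s accuser]₂* c-commands the anaphor but is outside its binding domain → cannot satisfy Principle A.
*Rashid₃* c-commands the anaphor but is outside its binding domain → cannot satisfy Principle A.
*Rohan₄* does not c-command the anaphor → cannot bind it.
*[Rohan₄'s neighbor]₅* c-commands the anaphor within its binding domain → licit binder.
*Dmitri₆* does not c-command the anaphor → cannot bind it.

{5}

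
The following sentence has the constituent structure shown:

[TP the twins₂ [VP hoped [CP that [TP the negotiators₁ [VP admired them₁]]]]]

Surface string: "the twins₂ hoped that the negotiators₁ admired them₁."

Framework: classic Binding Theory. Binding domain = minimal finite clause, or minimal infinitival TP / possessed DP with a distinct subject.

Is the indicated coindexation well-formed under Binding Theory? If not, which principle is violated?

The two coindexed NPs are *the negotiators₁* and *them₁*.
*them₁* is a pronoun. Its binding domain is the embedded TP, whose subject is the negotiators₁.
*the negotiators₁* c-commands it within that domain and carries the same index.
The pronoun is locally bound → Principle B violation.

Principle B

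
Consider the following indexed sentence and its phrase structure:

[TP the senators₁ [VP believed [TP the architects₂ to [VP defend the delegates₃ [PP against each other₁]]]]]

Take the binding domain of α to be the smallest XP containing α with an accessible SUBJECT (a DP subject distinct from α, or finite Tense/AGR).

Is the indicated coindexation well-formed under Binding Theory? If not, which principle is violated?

The two coindexed NPs are *the senators₁* and *each other₁*.
*each other₁* is an anaphor. Principle A requires it to be bound within its binding domain — the embedded TP, whose subject is the architects₂.
Within that domain it is c-commanded by *the architects₂*, *the delegates₃*, none of which share its index.
*the senators₁* does c-command the anaphor, but from outside its binding domain.
The anaphor is unbound in its domain → Principle A violation.

Principle A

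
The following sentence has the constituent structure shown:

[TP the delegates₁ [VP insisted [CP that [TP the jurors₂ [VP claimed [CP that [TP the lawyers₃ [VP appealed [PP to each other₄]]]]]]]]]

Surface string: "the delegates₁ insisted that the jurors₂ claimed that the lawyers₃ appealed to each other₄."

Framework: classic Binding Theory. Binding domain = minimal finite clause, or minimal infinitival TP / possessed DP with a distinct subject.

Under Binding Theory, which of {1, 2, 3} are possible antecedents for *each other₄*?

{3}

*each other* is an anaphor, so Principle A applies: it must be bound in its binding domain.
Binding domain of *each other₄*: the embedded TP, whose subject is the lawyers₃.
*the delegates₁* c-commands the anaphor but is outside its binding domain → cannot satisfy Principle A.
*the jurors₂* c-commands the anaphor but is outside its binding domain → cannot satisfy Principle A.
*the lawyers₃* c-commands the anaphor within its binding domain → licit binder.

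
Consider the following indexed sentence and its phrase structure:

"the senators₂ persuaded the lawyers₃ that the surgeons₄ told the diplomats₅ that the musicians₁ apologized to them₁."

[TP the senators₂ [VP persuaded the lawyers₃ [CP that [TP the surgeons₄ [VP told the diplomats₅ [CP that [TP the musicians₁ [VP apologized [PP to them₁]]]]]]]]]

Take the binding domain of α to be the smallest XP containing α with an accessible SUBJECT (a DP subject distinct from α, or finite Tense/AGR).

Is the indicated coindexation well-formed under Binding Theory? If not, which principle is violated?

The two coindexed NPs are *the musicians₁* and *them₁*.
*them₁* is a pronoun. Its binding domain is the embedded TP, whose subject is the musicians₁.
*the musicians₁* c-commands it within that domain and carries the same index.
The pronoun is locally bound → Principle B violation.

Principle B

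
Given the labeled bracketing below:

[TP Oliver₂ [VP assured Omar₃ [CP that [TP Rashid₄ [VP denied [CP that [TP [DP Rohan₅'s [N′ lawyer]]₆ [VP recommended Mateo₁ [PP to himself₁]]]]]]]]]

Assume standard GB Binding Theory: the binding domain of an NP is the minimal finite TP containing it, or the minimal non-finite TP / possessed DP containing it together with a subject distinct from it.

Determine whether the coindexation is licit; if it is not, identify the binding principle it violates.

The two coindexed NPs are *Mateo₁* and *himself₁*.
*himself₁* is an anaphor; its binding domain is the embedded TP, whose subject is [Rohan₅'s lawyer]₆. *Mateo₁* c-commands it within that domain and shares its index, so Principle A is satisfied.
*Mateo₁* is an R-expression; *himself₁* does not c-command it, and no other NP shares its index, so Principle C is satisfied.
All principles are respected.

grammatical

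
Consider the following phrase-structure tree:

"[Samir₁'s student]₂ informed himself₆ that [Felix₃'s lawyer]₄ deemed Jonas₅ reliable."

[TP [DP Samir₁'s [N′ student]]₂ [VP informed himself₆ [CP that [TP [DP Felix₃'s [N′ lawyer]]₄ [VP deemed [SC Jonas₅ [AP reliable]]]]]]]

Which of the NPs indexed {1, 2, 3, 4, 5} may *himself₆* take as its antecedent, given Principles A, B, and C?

*himself* is an anaphor, so Principle A applies: it must be bound in its binding domain.
Binding domain of *himself₆*: the matrix TP, whose subject is [Samir₁'s student]₂.
*Samir₁* does not c-command the anaphor → cannot bind it.
*[Samir₁'s student]₂* c-commands the anaphor within its binding domain → licit binder.
*Felix₃* does not c-command the anaphor → cannot bind it.
*[Felix₃'s lawyer]₄* does not c-command the anaphor → cannot bind it.
*Jonas₅* does not c-command the anaphor → cannot bind it.

{2}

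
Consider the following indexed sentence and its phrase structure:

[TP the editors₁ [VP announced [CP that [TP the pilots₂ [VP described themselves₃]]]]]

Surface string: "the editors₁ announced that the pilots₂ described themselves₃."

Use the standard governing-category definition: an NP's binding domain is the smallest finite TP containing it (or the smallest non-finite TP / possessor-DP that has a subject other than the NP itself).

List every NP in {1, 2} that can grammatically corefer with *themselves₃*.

{2}

*themselves* is an anaphor, so Principle A applies: it must be bound in its binding domain.
Binding domain of *themselves₃*: the embedded TP, whose subject is the pilots₂.
*the editors₁* c-commands the anaphor but is outside its binding domain → cannot satisfy Principle A.
*the pilots₂* c-commands the anaphor within its binding domain → licit binder.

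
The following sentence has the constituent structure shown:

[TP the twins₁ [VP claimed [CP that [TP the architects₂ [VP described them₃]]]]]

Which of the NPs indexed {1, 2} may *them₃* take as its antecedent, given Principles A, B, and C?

*them* is a pronoun, so Principle B applies: it must be free in its binding domain.
Binding domain of *them₃*: the embedded TP, whose subject is the architects₂.
*the twins₁* c-commands the pronoun but from outside its binding domain, and is not c-commanded by it → coindexation permitted.
*the architects₂* c-commands the pronoun within its binding domain → coindexation would violate Principle B.

{1}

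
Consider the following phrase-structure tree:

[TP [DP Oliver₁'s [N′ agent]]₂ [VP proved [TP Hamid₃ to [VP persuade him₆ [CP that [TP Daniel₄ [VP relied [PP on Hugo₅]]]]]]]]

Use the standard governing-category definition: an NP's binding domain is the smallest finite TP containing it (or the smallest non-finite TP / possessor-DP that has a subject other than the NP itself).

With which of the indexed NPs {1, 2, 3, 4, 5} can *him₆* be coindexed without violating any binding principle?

*him* is a pronoun, so Principle B applies: it must be free in its binding domain.
Binding domain of *him₆*: the embedded TP, whose subject is Hamid₃.
*Oliver₁* and the pronoun do not c-command one another → neither Principle B nor Principle C is at stake; coindexation permitted.
*[Oliver₁'s agent]₂* c-commands the pronoun but from outside its binding domain, and is not c-commanded by it → coindexation permitted.
*Hamid₃* c-commands the pronoun within its binding domain → coindexation would violate Principle B.
*Daniel₄*: the pronoun c-commands this R-expression → coindexation would violate Principle C on *Daniel₄*.
*Hugo₅*: the pronoun c-commands this R-expression → coindexation would violate Principle C on *Hugo₅*.

{1, 2}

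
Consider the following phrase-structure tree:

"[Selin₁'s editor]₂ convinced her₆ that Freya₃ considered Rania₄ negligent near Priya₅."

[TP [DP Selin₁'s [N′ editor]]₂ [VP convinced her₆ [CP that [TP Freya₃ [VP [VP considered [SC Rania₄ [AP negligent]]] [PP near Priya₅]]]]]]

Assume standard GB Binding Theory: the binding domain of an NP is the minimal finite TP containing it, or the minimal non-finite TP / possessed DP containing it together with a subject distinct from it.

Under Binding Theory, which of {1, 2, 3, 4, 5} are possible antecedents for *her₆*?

*her* is a pronoun, so Principle B applies: it must be free in its binding domain.
Binding domain of *her₆*: the matrix TP, whose subject is [Selin₁'s editor]₂.
*Selin₁* and the pronoun do not c-command one another → neither Principle B nor Principle C is at stake; coindexation permitted.
*[Selin₁'s editor]₂* c-commands the pronoun within its binding domain → coindexation would violate Principle B.
*Freya₃*: the pronoun c-commands this R-expression → coindexation would violate Principle C on *Freya₃*.
*Rania₄*: the pronoun c-commands this R-expression → coindexation would violate Principle C on *Rania₄*.
*Priya₅*: the pronoun c-commands this R-expression → coindexation would violate Principle C on *Priya₅*.

{1}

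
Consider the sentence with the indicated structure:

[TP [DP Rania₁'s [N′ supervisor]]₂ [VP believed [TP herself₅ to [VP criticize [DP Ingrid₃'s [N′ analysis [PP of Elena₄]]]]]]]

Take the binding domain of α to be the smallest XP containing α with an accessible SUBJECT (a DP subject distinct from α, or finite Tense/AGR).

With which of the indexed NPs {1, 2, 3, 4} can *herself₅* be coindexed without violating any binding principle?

{2}

*herself* is an anaphor, so Principle A applies: it must be bound in its binding domain.
Binding domain of *herself₅*: the matrix TP, whose subject is [Rania₁'s supervisor]₂.
*Rania₁* does not c-command the anaphor → cannot bind it.
*[Rania₁'s supervisor]₂* c-commands the anaphor within its binding domain → licit binder.
*Ingrid₃* does not c-command the anaphor → cannot bind it.
*Elena₄* does not c-command the anaphor → cannot bind it.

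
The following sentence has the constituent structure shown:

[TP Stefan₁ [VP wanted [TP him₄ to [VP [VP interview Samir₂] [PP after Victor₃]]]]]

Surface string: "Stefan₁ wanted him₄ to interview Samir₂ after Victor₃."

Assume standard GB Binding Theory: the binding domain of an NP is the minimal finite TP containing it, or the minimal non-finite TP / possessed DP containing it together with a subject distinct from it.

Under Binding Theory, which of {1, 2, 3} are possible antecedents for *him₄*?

*him* is a pronoun, so Principle B applies: it must be free in its binding domain.
Binding domain of *him₄*: the matrix TP, whose subject is Stefan₁.
*Stefan₁* c-commands the pronoun within its binding domain → coindexation would violate Principle B.
*Samir₂*: the pronoun c-commands this R-expression → coindexation would violate Principle C on *Samir₂*.
*Victor₃*: the pronoun c-commands this R-expression → coindexation would violate Principle C on *Victor₃*.

none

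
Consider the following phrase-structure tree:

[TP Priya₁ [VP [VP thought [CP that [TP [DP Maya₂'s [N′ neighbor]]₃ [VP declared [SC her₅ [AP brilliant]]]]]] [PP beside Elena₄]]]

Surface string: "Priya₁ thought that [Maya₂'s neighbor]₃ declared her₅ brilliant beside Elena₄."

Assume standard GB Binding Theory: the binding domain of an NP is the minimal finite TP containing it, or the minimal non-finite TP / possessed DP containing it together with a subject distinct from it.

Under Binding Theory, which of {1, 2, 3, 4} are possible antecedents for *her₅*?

{1, 2, 4}

*her* is a pronoun, so Principle B applies: it must be free in its binding domain.
Binding domain of *her₅*: the embedded TP, whose subject is [Maya₂'s neighbor]₃.
*Priya₁* c-commands the pronoun but from outside its binding domain, and is not c-commanded by it → coindexation permitted.
*Maya₂* and the pronoun do not c-command one another → neither Principle B nor Principle C is at stake; coindexation permitted.
*[Maya₂'s neighbor]₃* c-commands the pronoun within its binding domain → coindexation would violate Principle B.
*Elena₄* and the pronoun do not c-command one another → neither Principle B nor Principle C is at stake; coindexation permitted.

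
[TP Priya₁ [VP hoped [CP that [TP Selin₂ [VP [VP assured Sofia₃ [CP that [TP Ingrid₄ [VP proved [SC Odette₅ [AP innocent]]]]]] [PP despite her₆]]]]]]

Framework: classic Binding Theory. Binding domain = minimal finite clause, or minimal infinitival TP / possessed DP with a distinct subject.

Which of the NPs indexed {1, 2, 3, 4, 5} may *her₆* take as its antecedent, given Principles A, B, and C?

*her* is a pronoun, so Principle B applies: it must be free in its binding domain.
Binding domain of *her₆*: the embedded TP, whose subject is Selin₂.
*Priya₁* c-commands the pronoun but from outside its binding domain, and is not c-commanded by it → coindexation permitted.
*Selin₂* c-commands the pronoun within its binding domain → coindexation would violate Principle B.
*Sofia₃* and the pronoun do not c-command one another → neither Principle B nor Principle C is at stake; coindexation permitted.
*Ingrid₄* and the pronoun do not c-command one another → neither Principle B nor Principle C is at stake; coindexation permitted.
*Odette₅* and the pronoun do not c-command one another → neither Principle B nor Principle C is at stake; coindexation permitted.

{1, 3, 4, 5}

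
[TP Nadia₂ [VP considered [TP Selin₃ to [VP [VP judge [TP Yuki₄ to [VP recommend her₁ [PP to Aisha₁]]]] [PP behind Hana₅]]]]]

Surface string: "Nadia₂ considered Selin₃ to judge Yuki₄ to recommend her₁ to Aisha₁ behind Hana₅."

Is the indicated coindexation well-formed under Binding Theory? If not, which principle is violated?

The two coindexed NPs are *her₁* and *Aisha₁*.
*Aisha₁* is an R-expression. Principle C requires it to be free everywhere.
*her₁* c-commands it and carries the same index.
The R-expression is bound → Principle C violation.

Principle C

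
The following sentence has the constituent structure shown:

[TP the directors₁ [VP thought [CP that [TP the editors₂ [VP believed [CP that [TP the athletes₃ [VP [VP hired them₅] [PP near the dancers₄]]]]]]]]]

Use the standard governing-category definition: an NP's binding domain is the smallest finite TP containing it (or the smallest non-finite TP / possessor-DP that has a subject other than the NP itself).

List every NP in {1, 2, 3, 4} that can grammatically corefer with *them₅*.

*them* is a pronoun, so Principle B applies: it must be free in its binding domain.
Binding domain of *them₅*: the embedded TP, whose subject is the athletes₃.
*the directors₁* c-commands the pronoun but from outside its binding domain, and is not c-commanded by it → coindexation permitted.
*the editors₂* c-commands the pronoun but from outside its binding domain, and is not c-commanded by it → coindexation permitted.
*the athletes₃* c-commands the pronoun within its binding domain → coindexation would violate Principle B.
*the dancers₄* and the pronoun do not c-command one another → neither Principle B nor Principle C is at stake; coindexation permitted.

{1, 2, 4}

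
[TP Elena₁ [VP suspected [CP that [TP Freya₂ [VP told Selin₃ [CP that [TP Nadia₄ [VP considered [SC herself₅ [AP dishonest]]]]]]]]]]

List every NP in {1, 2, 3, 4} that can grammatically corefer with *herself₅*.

*herself* is an anaphor, so Principle A applies: it must be bound in its binding domain.
Binding domain of *herself₅*: the embedded TP, whose subject is Nadia₄.
*Elena₁* c-commands the anaphor but is outside its binding domain → cannot satisfy Principle A.
*Freya₂* c-commands the anaphor but is outside its binding domain → cannot satisfy Principle A.
*Selin₃* c-commands the anaphor but is outside its binding domain → cannot satisfy Principle A.
*Nadia₄* c-commands the anaphor within its binding domain → licit binder.

{4}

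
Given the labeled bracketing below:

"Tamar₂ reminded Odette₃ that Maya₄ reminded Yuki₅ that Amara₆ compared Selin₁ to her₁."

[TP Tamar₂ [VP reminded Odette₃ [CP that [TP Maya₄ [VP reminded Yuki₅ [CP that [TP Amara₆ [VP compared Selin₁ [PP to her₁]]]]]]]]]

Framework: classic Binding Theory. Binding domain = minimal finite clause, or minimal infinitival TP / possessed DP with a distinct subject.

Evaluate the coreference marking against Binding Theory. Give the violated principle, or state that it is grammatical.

Principle B

The two coindexed NPs are *Selin₁* and *her₁*.
*her₁* is a pronoun. Its binding domain is the embedded TP, whose subject is Amara₆.
*Selin₁* c-commands it within that domain and carries the same index.
The pronoun is locally bound → Principle B violation.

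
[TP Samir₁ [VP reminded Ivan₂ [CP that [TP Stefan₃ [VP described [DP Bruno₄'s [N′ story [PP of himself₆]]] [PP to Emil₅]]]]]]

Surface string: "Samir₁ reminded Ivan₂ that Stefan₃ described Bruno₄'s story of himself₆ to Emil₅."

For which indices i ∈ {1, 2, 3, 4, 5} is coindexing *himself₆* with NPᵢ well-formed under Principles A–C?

*himself* is an anaphor, so Principle A applies: it must be bound in its binding domain.
Binding domain of *himself₆*: the possessed DP, whose subject is Bruno₄.
*Samir₁* c-commands the anaphor but is outside its binding domain → cannot satisfy Principle A.
*Ivan₂* c-commands the anaphor but is outside its binding domain → cannot satisfy Principle A.
*Stefan₃* c-commands the anaphor but is outside its binding domain → cannot satisfy Principle A.
*Bruno₄* c-commands the anaphor within its binding domain → licit binder.
*Emil₅* does not c-command the anaphor → cannot bind it.

{4}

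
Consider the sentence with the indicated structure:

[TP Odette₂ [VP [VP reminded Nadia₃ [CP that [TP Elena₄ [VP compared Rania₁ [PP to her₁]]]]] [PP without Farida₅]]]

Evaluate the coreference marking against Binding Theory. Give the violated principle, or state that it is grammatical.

The two coindexed NPs are *Rania₁* and *her₁*.
*her₁* is a pronoun. Its binding domain is the embedded TP, whose subject is Elena₄.
*Rania₁* c-commands it within that domain and carries the same index.
The pronoun is locally bound → Principle B violation.

Principle B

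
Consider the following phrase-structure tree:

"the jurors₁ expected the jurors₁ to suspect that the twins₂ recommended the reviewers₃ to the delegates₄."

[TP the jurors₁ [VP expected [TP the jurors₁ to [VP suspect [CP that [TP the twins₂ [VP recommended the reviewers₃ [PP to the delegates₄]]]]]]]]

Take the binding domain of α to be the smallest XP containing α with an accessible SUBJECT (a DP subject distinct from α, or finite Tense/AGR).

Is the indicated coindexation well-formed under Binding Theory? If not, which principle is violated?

The two coindexed NPs are *the jurors₁* (the higher occurrence) and *the jurors₁* (the lower occurrence).
*the jurors₁* (the lower occurrence) is an R-expression. Principle C requires it to be free everywhere.
*the jurors₁* (the higher occurrence) c-commands it and carries the same index.
The R-expression is bound → Principle C violation.

Principle C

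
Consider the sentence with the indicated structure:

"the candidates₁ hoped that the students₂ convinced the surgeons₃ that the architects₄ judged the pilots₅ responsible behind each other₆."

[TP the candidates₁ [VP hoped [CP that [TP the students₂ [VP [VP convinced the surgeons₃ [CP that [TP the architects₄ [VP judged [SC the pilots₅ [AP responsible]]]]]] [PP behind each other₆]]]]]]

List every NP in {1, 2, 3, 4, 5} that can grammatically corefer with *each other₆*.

{2}

*each other* is an anaphor, so Principle A applies: it must be bound in its binding domain.
Binding domain of *each other₆*: the embedded TP, whose subject is the students₂.
*the candidates₁* c-commands the anaphor but is outside its binding domain → cannot satisfy Principle A.
*the students₂* c-commands the anaphor within its binding domain → licit binder.
*the surgeons₃* does not c-command the anaphor → cannot bind it.
*the architects₄* does not c-command the anaphor → cannot bind it.
*the pilots₅* does not c-command the anaphor → cannot bind it.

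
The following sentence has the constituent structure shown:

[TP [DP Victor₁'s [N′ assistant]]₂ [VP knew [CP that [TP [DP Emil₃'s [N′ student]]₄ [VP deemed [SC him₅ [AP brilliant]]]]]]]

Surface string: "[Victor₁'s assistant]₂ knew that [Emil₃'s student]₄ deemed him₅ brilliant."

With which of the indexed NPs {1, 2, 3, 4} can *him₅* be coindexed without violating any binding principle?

*him* is a pronoun, so Principle B applies: it must be free in its binding domain.
Binding domain of *him₅*: the embedded TP, whose subject is [Emil₃'s student]₄.
*Victor₁* and the pronoun do not c-command one another → neither Principle B nor Principle C is at stake; coindexation permitted.
*[Victor₁'s assistant]₂* c-commands the pronoun but from outside its binding domain, and is not c-commanded by it → coindexation permitted.
*Emil₃* and the pronoun do not c-command one another → neither Principle B nor Principle C is at stake; coindexation permitted.
*[Emil₃'s student]₄* c-commands the pronoun within its binding domain → coindexation would violate Principle B.

{1, 2, 3}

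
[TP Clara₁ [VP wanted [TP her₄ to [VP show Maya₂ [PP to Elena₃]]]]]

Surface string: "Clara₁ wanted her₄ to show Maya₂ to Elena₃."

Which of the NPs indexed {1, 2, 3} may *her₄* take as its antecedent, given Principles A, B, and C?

*her* is a pronoun, so Principle B applies: it must be free in its binding domain.
Binding domain of *her₄*: the matrix TP, whose subject is Clara₁.
*Clara₁* c-commands the pronoun within its binding domain → coindexation would violate Principle B.
*Maya₂*: the pronoun c-commands this R-expression → coindexation would violate Principle C on *Maya₂*.
*Elena₃*: the pronoun c-commands this R-expression → coindexation would violate Principle C on *Elena₃*.

none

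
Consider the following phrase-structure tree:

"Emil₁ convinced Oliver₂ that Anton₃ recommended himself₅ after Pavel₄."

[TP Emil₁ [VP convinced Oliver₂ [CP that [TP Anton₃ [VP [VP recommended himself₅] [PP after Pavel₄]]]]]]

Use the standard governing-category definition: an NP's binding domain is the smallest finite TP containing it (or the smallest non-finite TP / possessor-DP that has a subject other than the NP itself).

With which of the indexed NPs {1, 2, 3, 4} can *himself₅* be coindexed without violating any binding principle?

*himself* is an anaphor, so Principle A applies: it must be bound in its binding domain.
Binding domain of *himself₅*: the embedded TP, whose subject is Anton₃.
*Emil₁* c-commands the anaphor but is outside its binding domain → cannot satisfy Principle A.
*Oliver₂* c-commands the anaphor but is outside its binding domain → cannot satisfy Principle A.
*Anton₃* c-commands the anaphor within its binding domain → licit binder.
*Pavel₄* does not c-command the anaphor → cannot bind it.

{3}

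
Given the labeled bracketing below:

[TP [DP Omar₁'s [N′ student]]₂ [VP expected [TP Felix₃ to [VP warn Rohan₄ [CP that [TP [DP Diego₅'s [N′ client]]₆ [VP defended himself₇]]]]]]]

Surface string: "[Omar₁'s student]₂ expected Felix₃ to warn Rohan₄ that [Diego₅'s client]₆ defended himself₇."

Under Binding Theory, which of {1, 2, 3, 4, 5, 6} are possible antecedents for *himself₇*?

{6}

*himself* is an anaphor, so Principle A applies: it must be bound in its binding domain.
Binding domain of *himself₇*: the embedded TP, whose subject is [Diego₅'s client]₆.
*Omar₁* does not c-command the anaphor → cannot bind it.
*[Omar₁'s student]₂* c-commands the anaphor but is outside its binding domain → cannot satisfy Principle A.
*Felix₃* c-commands the anaphor but is outside its binding domain → cannot satisfy Principle A.
*Rohan₄* c-commands the anaphor but is outside its binding domain → cannot satisfy Principle A.
*Diego₅* does not c-command the anaphor → cannot bind it.
*[Diego₅'s client]₆* c-commands the anaphor within its binding domain → licit binder.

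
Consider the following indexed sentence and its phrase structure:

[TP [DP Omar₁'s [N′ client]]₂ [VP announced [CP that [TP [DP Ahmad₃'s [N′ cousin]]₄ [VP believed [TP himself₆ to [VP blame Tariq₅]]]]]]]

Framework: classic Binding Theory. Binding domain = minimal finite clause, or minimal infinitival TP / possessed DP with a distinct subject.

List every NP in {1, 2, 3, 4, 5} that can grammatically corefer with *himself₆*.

*himself* is an anaphor, so Principle A applies: it must be bound in its binding domain.
Binding domain of *himself₆*: the embedded TP, whose subject is [Ahmad₃'s cousin]₄.
*Omar₁* does not c-command the anaphor → cannot bind it.
*[Omar₁'s client]₂* c-commands the anaphor but is outside its binding domain → cannot satisfy Principle A.
*Ahmad₃* does not c-command the anaphor → cannot bind it.
*[Ahmad₃'s cousin]₄* c-commands the anaphor within its binding domain → licit binder.
*Tariq₅* does not c-command the anaphor → cannot bind it.

{4}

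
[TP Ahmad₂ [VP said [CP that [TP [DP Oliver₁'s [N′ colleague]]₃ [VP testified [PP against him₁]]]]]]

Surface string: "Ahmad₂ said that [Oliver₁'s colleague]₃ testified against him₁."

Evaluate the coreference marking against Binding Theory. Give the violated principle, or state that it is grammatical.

The two coindexed NPs are *Oliver₁* and *him₁*.
*him₁* is a pronoun; its binding domain is the embedded TP, whose subject is [Oliver₁'s colleague]₃. Within that domain it is c-commanded only by *[Oliver₁'s colleague]₃*, which carries a different index — the pronoun is free locally, so Principle B holds.
*Oliver₁* is an R-expression; *him₁* does not c-command it, and no other NP shares its index, so Principle C is satisfied.
All principles are respected.

grammatical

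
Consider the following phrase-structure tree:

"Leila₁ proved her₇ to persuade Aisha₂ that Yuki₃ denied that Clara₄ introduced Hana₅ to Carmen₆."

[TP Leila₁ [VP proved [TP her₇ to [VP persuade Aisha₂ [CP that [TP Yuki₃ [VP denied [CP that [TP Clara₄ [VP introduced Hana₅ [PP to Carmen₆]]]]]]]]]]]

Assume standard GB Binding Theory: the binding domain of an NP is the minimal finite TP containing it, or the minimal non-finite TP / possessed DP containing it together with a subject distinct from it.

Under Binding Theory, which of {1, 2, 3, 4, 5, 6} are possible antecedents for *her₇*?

*her* is a pronoun, so Principle B applies: it must be free in its binding domain.
Binding domain of *her₇*: the matrix TP, whose subject is Leila₁.
*Leila₁* c-commands the pronoun within its binding domain → coindexation would violate Principle B.
*Aisha₂*: the pronoun c-commands this R-expression → coindexation would violate Principle C on *Aisha₂*.
*Yuki₃*: the pronoun c-commands this R-expression → coindexation would violate Principle C on *Yuki₃*.
*Clara₄*: the pronoun c-commands this R-expression → coindexation would violate Principle C on *Clara₄*.
*Hana₅*: the pronoun c-commands this R-expression → coindexation would violate Principle C on *Hana₅*.
*Carmen₆*: the pronoun c-commands this R-expression → coindexation would violate Principle C on *Carmen₆*.

none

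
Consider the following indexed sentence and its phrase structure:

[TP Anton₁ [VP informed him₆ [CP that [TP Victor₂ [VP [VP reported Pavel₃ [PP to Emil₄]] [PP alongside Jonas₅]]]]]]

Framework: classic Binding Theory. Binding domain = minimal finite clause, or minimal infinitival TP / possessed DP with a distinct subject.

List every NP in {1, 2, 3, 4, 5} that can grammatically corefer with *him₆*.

*him* is a pronoun, so Principle B applies: it must be free in its binding domain.
Binding domain of *him₆*: the matrix TP, whose subject is Anton₁.
*Anton₁* c-commands the pronoun within its binding domain → coindexation would violate Principle B.
*Victor₂*: the pronoun c-commands this R-expression → coindexation would violate Principle C on *Victor₂*.
*Pavel₃*: the pronoun c-commands this R-expression → coindexation would violate Principle C on *Pavel₃*.
*Emil₄*: the pronoun c-commands this R-expression → coindexation would violate Principle C on *Emil₄*.
*Jonas₅*: the pronoun c-commands this R-expression → coindexation would violate Principle C on *Jonas₅*.

none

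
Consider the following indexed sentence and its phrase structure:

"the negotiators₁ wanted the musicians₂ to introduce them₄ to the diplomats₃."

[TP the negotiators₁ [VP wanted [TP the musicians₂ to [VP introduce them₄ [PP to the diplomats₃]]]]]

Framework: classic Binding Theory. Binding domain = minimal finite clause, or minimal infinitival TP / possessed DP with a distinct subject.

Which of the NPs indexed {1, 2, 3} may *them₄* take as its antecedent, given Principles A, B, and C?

{1}

*them* is a pronoun, so Principle B applies: it must be free in its binding domain.
Binding domain of *them₄*: the embedded TP, whose subject is the musicians₂.
*the negotiators₁* c-commands the pronoun but from outside its binding domain, and is not c-commanded by it → coindexation permitted.
*the musicians₂* c-commands the pronoun within its binding domain → coindexation would violate Principle B.
*the diplomats₃*: the pronoun c-commands this R-expression → coindexation would violate Principle C on *the diplomats₃*.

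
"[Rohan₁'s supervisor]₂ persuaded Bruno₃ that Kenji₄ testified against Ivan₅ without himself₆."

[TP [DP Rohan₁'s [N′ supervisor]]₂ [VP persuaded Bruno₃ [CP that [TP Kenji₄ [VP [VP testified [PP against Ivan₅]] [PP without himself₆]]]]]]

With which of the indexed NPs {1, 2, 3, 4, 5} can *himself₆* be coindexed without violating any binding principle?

*himself* is an anaphor, so Principle A applies: it must be bound in its binding domain.
Binding domain of *himself₆*: the embedded TP, whose subject is Kenji₄.
*Rohan₁* does not c-command the anaphor → cannot bind it.
*[Rohan₁'s supervisor]₂* c-commands the anaphor but is outside its binding domain → cannot satisfy Principle A.
*Bruno₃* c-commands the anaphor but is outside its binding domain → cannot satisfy Principle A.
*Kenji₄* c-commands the anaphor within its binding domain → licit binder.
*Ivan₅* does not c-command the anaphor → cannot bind it.

{4}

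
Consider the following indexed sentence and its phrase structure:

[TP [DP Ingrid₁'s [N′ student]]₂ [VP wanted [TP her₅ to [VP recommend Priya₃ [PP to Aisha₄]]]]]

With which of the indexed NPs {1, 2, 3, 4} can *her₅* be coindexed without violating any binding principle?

{1}

*her* is a pronoun, so Principle B applies: it must be free in its binding domain.
Binding domain of *her₅*: the matrix TP, whose subject is [Ingrid₁'s student]₂.
*Ingrid₁* and the pronoun do not c-command one another → neither Principle B nor Principle C is at stake; coindexation permitted.
*[Ingrid₁'s student]₂* c-commands the pronoun within its binding domain → coindexation would violate Principle B.
*Priya₃*: the pronoun c-commands this R-expression → coindexation would violate Principle C on *Priya₃*.
*Aisha₄*: the pronoun c-commands this R-expression → coindexation would violate Principle C on *Aisha₄*.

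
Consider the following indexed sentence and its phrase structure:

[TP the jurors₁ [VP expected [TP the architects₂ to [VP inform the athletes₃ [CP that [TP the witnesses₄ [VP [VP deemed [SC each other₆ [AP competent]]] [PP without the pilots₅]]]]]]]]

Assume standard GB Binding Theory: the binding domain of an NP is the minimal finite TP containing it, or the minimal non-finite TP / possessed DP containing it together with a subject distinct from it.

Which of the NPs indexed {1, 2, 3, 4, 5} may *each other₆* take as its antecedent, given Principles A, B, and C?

*each other* is an anaphor, so Principle A applies: it must be bound in its binding domain.
Binding domain of *each other₆*: the embedded TP, whose subject is the witnesses₄.
*the jurors₁* c-commands the anaphor but is outside its binding domain → cannot satisfy Principle A.
*the architects₂* c-commands the anaphor but is outside its binding domain → cannot satisfy Principle A.
*the athletes₃* c-commands the anaphor but is outside its binding domain → cannot satisfy Principle A.
*the witnesses₄* c-commands the anaphor within its binding domain → licit binder.
*the pilots₅* does not c-command the anaphor → cannot bind it.

{4}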